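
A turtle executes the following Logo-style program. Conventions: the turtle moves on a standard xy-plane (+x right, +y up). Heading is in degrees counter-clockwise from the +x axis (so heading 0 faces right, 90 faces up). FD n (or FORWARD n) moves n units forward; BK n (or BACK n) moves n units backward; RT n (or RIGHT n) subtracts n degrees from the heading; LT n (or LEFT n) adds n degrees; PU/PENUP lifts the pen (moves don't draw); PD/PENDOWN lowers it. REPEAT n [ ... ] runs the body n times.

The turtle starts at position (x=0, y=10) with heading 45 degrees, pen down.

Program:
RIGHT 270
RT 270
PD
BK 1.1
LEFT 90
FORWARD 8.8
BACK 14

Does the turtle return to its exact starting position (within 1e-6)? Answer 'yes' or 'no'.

Answer: no

Derivation:
Executing turtle program step by step:
Start: pos=(0,10), heading=45, pen down
RT 270: heading 45 -> 135
RT 270: heading 135 -> 225
PD: pen down
BK 1.1: (0,10) -> (0.778,10.778) [heading=225, draw]
LT 90: heading 225 -> 315
FD 8.8: (0.778,10.778) -> (7,4.555) [heading=315, draw]
BK 14: (7,4.555) -> (-2.899,14.455) [heading=315, draw]
Final: pos=(-2.899,14.455), heading=315, 3 segment(s) drawn

Start position: (0, 10)
Final position: (-2.899, 14.455)
Distance = 5.315; >= 1e-6 -> NOT closed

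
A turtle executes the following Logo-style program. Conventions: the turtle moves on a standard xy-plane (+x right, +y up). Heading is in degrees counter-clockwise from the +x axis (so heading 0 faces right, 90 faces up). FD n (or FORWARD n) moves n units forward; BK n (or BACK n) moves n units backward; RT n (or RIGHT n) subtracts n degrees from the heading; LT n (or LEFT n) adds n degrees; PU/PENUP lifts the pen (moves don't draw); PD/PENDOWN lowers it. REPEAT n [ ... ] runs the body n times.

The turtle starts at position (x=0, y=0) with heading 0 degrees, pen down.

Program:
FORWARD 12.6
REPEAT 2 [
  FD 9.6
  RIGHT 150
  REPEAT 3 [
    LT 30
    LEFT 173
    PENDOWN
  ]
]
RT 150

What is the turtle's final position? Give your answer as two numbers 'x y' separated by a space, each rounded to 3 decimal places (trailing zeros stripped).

Answer: 20.698 9.482

Derivation:
Executing turtle program step by step:
Start: pos=(0,0), heading=0, pen down
FD 12.6: (0,0) -> (12.6,0) [heading=0, draw]
REPEAT 2 [
  -- iteration 1/2 --
  FD 9.6: (12.6,0) -> (22.2,0) [heading=0, draw]
  RT 150: heading 0 -> 210
  REPEAT 3 [
    -- iteration 1/3 --
    LT 30: heading 210 -> 240
    LT 173: heading 240 -> 53
    PD: pen down
    -- iteration 2/3 --
    LT 30: heading 53 -> 83
    LT 173: heading 83 -> 256
    PD: pen down
    -- iteration 3/3 --
    LT 30: heading 256 -> 286
    LT 173: heading 286 -> 99
    PD: pen down
  ]
  -- iteration 2/2 --
  FD 9.6: (22.2,0) -> (20.698,9.482) [heading=99, draw]
  RT 150: heading 99 -> 309
  REPEAT 3 [
    -- iteration 1/3 --
    LT 30: heading 309 -> 339
    LT 173: heading 339 -> 152
    PD: pen down
    -- iteration 2/3 --
    LT 30: heading 152 -> 182
    LT 173: heading 182 -> 355
    PD: pen down
    -- iteration 3/3 --
    LT 30: heading 355 -> 25
    LT 173: heading 25 -> 198
    PD: pen down
  ]
]
RT 150: heading 198 -> 48
Final: pos=(20.698,9.482), heading=48, 3 segment(s) drawn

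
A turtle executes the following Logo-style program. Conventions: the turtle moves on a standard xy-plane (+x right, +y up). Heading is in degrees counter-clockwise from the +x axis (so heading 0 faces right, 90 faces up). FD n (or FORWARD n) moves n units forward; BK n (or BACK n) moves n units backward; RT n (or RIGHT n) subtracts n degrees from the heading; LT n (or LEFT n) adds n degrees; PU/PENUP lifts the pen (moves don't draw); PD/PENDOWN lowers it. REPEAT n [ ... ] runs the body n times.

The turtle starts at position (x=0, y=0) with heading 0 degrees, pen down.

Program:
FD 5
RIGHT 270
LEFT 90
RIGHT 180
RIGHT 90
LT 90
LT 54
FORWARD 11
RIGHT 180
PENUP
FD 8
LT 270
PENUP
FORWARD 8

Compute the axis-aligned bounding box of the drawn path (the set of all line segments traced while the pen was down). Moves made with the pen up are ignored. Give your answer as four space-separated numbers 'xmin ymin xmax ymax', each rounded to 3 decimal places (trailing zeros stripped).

Answer: 0 0 11.466 8.899

Derivation:
Executing turtle program step by step:
Start: pos=(0,0), heading=0, pen down
FD 5: (0,0) -> (5,0) [heading=0, draw]
RT 270: heading 0 -> 90
LT 90: heading 90 -> 180
RT 180: heading 180 -> 0
RT 90: heading 0 -> 270
LT 90: heading 270 -> 0
LT 54: heading 0 -> 54
FD 11: (5,0) -> (11.466,8.899) [heading=54, draw]
RT 180: heading 54 -> 234
PU: pen up
FD 8: (11.466,8.899) -> (6.763,2.427) [heading=234, move]
LT 270: heading 234 -> 144
PU: pen up
FD 8: (6.763,2.427) -> (0.291,7.129) [heading=144, move]
Final: pos=(0.291,7.129), heading=144, 2 segment(s) drawn

Segment endpoints: x in {0, 5, 11.466}, y in {0, 8.899}
xmin=0, ymin=0, xmax=11.466, ymax=8.899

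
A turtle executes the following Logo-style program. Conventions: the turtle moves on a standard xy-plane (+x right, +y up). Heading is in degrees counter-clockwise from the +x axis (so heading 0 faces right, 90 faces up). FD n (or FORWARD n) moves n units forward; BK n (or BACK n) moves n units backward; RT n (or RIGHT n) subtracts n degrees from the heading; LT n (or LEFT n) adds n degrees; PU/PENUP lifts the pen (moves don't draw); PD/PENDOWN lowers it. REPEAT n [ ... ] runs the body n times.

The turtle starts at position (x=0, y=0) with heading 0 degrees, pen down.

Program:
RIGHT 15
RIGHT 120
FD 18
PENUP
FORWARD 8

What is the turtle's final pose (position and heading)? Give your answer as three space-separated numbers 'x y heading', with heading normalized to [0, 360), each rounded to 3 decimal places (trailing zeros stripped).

Executing turtle program step by step:
Start: pos=(0,0), heading=0, pen down
RT 15: heading 0 -> 345
RT 120: heading 345 -> 225
FD 18: (0,0) -> (-12.728,-12.728) [heading=225, draw]
PU: pen up
FD 8: (-12.728,-12.728) -> (-18.385,-18.385) [heading=225, move]
Final: pos=(-18.385,-18.385), heading=225, 1 segment(s) drawn

Answer: -18.385 -18.385 225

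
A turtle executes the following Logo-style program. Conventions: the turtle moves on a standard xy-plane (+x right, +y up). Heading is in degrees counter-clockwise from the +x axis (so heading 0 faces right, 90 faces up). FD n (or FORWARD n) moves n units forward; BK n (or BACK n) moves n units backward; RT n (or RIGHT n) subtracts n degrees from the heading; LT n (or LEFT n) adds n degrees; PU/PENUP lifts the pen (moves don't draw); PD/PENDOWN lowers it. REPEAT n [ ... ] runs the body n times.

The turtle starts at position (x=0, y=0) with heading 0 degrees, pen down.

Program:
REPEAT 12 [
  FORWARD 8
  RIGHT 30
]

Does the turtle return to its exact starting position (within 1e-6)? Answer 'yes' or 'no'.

Answer: yes

Derivation:
Executing turtle program step by step:
Start: pos=(0,0), heading=0, pen down
REPEAT 12 [
  -- iteration 1/12 --
  FD 8: (0,0) -> (8,0) [heading=0, draw]
  RT 30: heading 0 -> 330
  -- iteration 2/12 --
  FD 8: (8,0) -> (14.928,-4) [heading=330, draw]
  RT 30: heading 330 -> 300
  -- iteration 3/12 --
  FD 8: (14.928,-4) -> (18.928,-10.928) [heading=300, draw]
  RT 30: heading 300 -> 270
  -- iteration 4/12 --
  FD 8: (18.928,-10.928) -> (18.928,-18.928) [heading=270, draw]
  RT 30: heading 270 -> 240
  -- iteration 5/12 --
  FD 8: (18.928,-18.928) -> (14.928,-25.856) [heading=240, draw]
  RT 30: heading 240 -> 210
  -- iteration 6/12 --
  FD 8: (14.928,-25.856) -> (8,-29.856) [heading=210, draw]
  RT 30: heading 210 -> 180
  -- iteration 7/12 --
  FD 8: (8,-29.856) -> (0,-29.856) [heading=180, draw]
  RT 30: heading 180 -> 150
  -- iteration 8/12 --
  FD 8: (0,-29.856) -> (-6.928,-25.856) [heading=150, draw]
  RT 30: heading 150 -> 120
  -- iteration 9/12 --
  FD 8: (-6.928,-25.856) -> (-10.928,-18.928) [heading=120, draw]
  RT 30: heading 120 -> 90
  -- iteration 10/12 --
  FD 8: (-10.928,-18.928) -> (-10.928,-10.928) [heading=90, draw]
  RT 30: heading 90 -> 60
  -- iteration 11/12 --
  FD 8: (-10.928,-10.928) -> (-6.928,-4) [heading=60, draw]
  RT 30: heading 60 -> 30
  -- iteration 12/12 --
  FD 8: (-6.928,-4) -> (0,0) [heading=30, draw]
  RT 30: heading 30 -> 0
]
Final: pos=(0,0), heading=0, 12 segment(s) drawn

Start position: (0, 0)
Final position: (0, 0)
Distance = 0; < 1e-6 -> CLOSED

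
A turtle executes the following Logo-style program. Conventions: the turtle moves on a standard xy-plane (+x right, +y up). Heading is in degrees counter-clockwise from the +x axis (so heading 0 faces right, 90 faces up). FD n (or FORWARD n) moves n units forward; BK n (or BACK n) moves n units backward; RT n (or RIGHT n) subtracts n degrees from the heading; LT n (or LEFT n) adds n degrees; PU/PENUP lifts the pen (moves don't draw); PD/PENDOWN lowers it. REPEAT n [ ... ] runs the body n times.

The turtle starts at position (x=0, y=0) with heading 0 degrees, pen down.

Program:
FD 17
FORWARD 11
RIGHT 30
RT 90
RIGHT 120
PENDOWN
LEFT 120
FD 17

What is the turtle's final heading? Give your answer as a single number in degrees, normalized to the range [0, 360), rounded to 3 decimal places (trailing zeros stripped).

Answer: 240

Derivation:
Executing turtle program step by step:
Start: pos=(0,0), heading=0, pen down
FD 17: (0,0) -> (17,0) [heading=0, draw]
FD 11: (17,0) -> (28,0) [heading=0, draw]
RT 30: heading 0 -> 330
RT 90: heading 330 -> 240
RT 120: heading 240 -> 120
PD: pen down
LT 120: heading 120 -> 240
FD 17: (28,0) -> (19.5,-14.722) [heading=240, draw]
Final: pos=(19.5,-14.722), heading=240, 3 segment(s) drawn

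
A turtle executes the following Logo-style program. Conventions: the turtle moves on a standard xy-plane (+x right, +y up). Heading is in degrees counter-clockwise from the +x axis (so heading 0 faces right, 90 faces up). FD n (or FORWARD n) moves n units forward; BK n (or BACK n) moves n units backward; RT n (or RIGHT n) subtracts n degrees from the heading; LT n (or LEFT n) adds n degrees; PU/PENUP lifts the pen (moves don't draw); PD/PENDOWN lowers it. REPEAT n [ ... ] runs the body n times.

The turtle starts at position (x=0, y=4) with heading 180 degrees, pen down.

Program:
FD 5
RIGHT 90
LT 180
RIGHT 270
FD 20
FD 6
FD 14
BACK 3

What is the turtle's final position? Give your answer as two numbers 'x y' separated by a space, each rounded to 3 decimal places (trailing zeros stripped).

Answer: 32 4

Derivation:
Executing turtle program step by step:
Start: pos=(0,4), heading=180, pen down
FD 5: (0,4) -> (-5,4) [heading=180, draw]
RT 90: heading 180 -> 90
LT 180: heading 90 -> 270
RT 270: heading 270 -> 0
FD 20: (-5,4) -> (15,4) [heading=0, draw]
FD 6: (15,4) -> (21,4) [heading=0, draw]
FD 14: (21,4) -> (35,4) [heading=0, draw]
BK 3: (35,4) -> (32,4) [heading=0, draw]
Final: pos=(32,4), heading=0, 5 segment(s) drawn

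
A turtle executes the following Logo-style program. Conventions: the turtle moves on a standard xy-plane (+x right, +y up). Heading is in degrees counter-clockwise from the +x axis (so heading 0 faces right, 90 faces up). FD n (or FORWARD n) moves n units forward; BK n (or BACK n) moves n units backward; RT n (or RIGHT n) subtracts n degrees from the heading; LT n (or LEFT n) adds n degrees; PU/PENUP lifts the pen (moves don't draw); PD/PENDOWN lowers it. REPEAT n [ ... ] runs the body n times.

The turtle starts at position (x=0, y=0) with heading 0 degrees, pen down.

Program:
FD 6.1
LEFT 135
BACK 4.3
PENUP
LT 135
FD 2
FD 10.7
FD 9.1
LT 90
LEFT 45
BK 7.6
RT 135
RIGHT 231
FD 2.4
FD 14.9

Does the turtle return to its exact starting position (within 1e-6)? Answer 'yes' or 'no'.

Answer: no

Derivation:
Executing turtle program step by step:
Start: pos=(0,0), heading=0, pen down
FD 6.1: (0,0) -> (6.1,0) [heading=0, draw]
LT 135: heading 0 -> 135
BK 4.3: (6.1,0) -> (9.141,-3.041) [heading=135, draw]
PU: pen up
LT 135: heading 135 -> 270
FD 2: (9.141,-3.041) -> (9.141,-5.041) [heading=270, move]
FD 10.7: (9.141,-5.041) -> (9.141,-15.741) [heading=270, move]
FD 9.1: (9.141,-15.741) -> (9.141,-24.841) [heading=270, move]
LT 90: heading 270 -> 0
LT 45: heading 0 -> 45
BK 7.6: (9.141,-24.841) -> (3.767,-30.215) [heading=45, move]
RT 135: heading 45 -> 270
RT 231: heading 270 -> 39
FD 2.4: (3.767,-30.215) -> (5.632,-28.704) [heading=39, move]
FD 14.9: (5.632,-28.704) -> (17.211,-19.327) [heading=39, move]
Final: pos=(17.211,-19.327), heading=39, 2 segment(s) drawn

Start position: (0, 0)
Final position: (17.211, -19.327)
Distance = 25.88; >= 1e-6 -> NOT closed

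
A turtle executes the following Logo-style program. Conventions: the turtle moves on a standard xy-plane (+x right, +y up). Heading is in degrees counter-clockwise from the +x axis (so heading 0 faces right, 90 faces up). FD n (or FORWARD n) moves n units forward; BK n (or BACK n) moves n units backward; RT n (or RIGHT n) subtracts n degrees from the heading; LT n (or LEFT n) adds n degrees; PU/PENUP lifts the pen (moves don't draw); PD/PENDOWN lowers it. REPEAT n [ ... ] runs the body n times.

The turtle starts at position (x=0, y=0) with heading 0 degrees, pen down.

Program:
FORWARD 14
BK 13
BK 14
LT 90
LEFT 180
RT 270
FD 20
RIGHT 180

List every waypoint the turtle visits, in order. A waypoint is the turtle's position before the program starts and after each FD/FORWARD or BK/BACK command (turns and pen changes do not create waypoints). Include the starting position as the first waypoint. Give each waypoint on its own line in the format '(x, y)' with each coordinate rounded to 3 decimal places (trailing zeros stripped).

Answer: (0, 0)
(14, 0)
(1, 0)
(-13, 0)
(7, 0)

Derivation:
Executing turtle program step by step:
Start: pos=(0,0), heading=0, pen down
FD 14: (0,0) -> (14,0) [heading=0, draw]
BK 13: (14,0) -> (1,0) [heading=0, draw]
BK 14: (1,0) -> (-13,0) [heading=0, draw]
LT 90: heading 0 -> 90
LT 180: heading 90 -> 270
RT 270: heading 270 -> 0
FD 20: (-13,0) -> (7,0) [heading=0, draw]
RT 180: heading 0 -> 180
Final: pos=(7,0), heading=180, 4 segment(s) drawn
Waypoints (5 total):
(0, 0)
(14, 0)
(1, 0)
(-13, 0)
(7, 0)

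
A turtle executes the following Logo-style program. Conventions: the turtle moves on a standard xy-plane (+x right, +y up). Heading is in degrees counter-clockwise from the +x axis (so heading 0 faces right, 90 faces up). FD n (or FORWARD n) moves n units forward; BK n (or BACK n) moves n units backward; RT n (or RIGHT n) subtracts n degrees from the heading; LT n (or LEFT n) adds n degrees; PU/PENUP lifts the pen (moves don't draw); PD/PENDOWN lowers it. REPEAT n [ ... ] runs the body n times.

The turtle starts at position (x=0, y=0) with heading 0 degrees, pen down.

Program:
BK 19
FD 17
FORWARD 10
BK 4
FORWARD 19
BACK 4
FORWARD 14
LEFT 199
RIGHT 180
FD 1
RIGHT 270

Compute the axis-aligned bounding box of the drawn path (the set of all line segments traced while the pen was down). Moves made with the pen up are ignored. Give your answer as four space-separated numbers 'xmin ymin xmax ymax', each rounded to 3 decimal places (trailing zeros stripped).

Answer: -19 0 33.946 0.326

Derivation:
Executing turtle program step by step:
Start: pos=(0,0), heading=0, pen down
BK 19: (0,0) -> (-19,0) [heading=0, draw]
FD 17: (-19,0) -> (-2,0) [heading=0, draw]
FD 10: (-2,0) -> (8,0) [heading=0, draw]
BK 4: (8,0) -> (4,0) [heading=0, draw]
FD 19: (4,0) -> (23,0) [heading=0, draw]
BK 4: (23,0) -> (19,0) [heading=0, draw]
FD 14: (19,0) -> (33,0) [heading=0, draw]
LT 199: heading 0 -> 199
RT 180: heading 199 -> 19
FD 1: (33,0) -> (33.946,0.326) [heading=19, draw]
RT 270: heading 19 -> 109
Final: pos=(33.946,0.326), heading=109, 8 segment(s) drawn

Segment endpoints: x in {-19, -2, 0, 4, 8, 19, 23, 33, 33.946}, y in {0, 0.326}
xmin=-19, ymin=0, xmax=33.946, ymax=0.326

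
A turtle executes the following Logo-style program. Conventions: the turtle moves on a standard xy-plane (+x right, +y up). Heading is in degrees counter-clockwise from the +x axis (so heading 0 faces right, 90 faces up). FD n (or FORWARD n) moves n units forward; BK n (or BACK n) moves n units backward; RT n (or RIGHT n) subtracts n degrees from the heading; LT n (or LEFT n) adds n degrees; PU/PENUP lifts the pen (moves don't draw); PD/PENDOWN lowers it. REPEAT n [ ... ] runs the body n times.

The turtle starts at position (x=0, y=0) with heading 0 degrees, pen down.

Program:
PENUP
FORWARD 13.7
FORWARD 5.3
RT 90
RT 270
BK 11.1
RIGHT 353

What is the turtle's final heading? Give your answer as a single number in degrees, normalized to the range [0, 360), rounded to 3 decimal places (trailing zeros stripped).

Executing turtle program step by step:
Start: pos=(0,0), heading=0, pen down
PU: pen up
FD 13.7: (0,0) -> (13.7,0) [heading=0, move]
FD 5.3: (13.7,0) -> (19,0) [heading=0, move]
RT 90: heading 0 -> 270
RT 270: heading 270 -> 0
BK 11.1: (19,0) -> (7.9,0) [heading=0, move]
RT 353: heading 0 -> 7
Final: pos=(7.9,0), heading=7, 0 segment(s) drawn

Answer: 7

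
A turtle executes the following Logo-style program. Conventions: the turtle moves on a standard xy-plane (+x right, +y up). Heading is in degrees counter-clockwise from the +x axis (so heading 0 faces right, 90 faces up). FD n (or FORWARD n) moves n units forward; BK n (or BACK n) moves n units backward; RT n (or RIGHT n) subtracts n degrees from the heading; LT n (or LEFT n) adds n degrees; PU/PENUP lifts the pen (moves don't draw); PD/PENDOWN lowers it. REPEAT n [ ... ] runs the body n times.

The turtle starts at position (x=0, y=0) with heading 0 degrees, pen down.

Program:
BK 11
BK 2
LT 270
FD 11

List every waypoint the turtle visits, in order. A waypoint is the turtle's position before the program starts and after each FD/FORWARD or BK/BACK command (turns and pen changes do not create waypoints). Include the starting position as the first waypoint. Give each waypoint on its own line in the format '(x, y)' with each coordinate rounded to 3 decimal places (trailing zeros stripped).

Executing turtle program step by step:
Start: pos=(0,0), heading=0, pen down
BK 11: (0,0) -> (-11,0) [heading=0, draw]
BK 2: (-11,0) -> (-13,0) [heading=0, draw]
LT 270: heading 0 -> 270
FD 11: (-13,0) -> (-13,-11) [heading=270, draw]
Final: pos=(-13,-11), heading=270, 3 segment(s) drawn
Waypoints (4 total):
(0, 0)
(-11, 0)
(-13, 0)
(-13, -11)

Answer: (0, 0)
(-11, 0)
(-13, 0)
(-13, -11)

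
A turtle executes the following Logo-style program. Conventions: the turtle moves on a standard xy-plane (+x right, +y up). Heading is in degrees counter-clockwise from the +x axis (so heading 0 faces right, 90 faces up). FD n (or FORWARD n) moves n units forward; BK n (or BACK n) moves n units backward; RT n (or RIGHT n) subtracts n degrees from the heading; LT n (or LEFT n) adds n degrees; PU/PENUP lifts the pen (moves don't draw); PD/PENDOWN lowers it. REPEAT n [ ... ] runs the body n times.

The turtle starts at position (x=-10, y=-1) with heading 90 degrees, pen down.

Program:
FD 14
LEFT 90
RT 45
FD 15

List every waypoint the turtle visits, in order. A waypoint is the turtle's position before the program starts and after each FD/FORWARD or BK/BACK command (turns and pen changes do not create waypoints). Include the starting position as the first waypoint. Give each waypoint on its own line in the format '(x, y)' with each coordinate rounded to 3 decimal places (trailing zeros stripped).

Executing turtle program step by step:
Start: pos=(-10,-1), heading=90, pen down
FD 14: (-10,-1) -> (-10,13) [heading=90, draw]
LT 90: heading 90 -> 180
RT 45: heading 180 -> 135
FD 15: (-10,13) -> (-20.607,23.607) [heading=135, draw]
Final: pos=(-20.607,23.607), heading=135, 2 segment(s) drawn
Waypoints (3 total):
(-10, -1)
(-10, 13)
(-20.607, 23.607)

Answer: (-10, -1)
(-10, 13)
(-20.607, 23.607)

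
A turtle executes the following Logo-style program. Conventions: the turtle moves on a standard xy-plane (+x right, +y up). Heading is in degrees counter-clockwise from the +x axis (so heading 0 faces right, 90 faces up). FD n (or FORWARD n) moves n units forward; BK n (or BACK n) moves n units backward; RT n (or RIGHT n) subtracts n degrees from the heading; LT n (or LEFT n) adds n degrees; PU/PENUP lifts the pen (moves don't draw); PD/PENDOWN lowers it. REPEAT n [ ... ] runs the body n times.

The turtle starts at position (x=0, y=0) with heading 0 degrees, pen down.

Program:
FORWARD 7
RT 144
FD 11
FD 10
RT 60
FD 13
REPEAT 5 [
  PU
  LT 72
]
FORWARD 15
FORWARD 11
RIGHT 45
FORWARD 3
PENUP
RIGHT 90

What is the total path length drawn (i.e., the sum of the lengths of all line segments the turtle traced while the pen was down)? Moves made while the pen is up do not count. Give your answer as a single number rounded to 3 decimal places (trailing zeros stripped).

Answer: 41

Derivation:
Executing turtle program step by step:
Start: pos=(0,0), heading=0, pen down
FD 7: (0,0) -> (7,0) [heading=0, draw]
RT 144: heading 0 -> 216
FD 11: (7,0) -> (-1.899,-6.466) [heading=216, draw]
FD 10: (-1.899,-6.466) -> (-9.989,-12.343) [heading=216, draw]
RT 60: heading 216 -> 156
FD 13: (-9.989,-12.343) -> (-21.865,-7.056) [heading=156, draw]
REPEAT 5 [
  -- iteration 1/5 --
  PU: pen up
  LT 72: heading 156 -> 228
  -- iteration 2/5 --
  PU: pen up
  LT 72: heading 228 -> 300
  -- iteration 3/5 --
  PU: pen up
  LT 72: heading 300 -> 12
  -- iteration 4/5 --
  PU: pen up
  LT 72: heading 12 -> 84
  -- iteration 5/5 --
  PU: pen up
  LT 72: heading 84 -> 156
]
FD 15: (-21.865,-7.056) -> (-35.569,-0.955) [heading=156, move]
FD 11: (-35.569,-0.955) -> (-45.618,3.519) [heading=156, move]
RT 45: heading 156 -> 111
FD 3: (-45.618,3.519) -> (-46.693,6.32) [heading=111, move]
PU: pen up
RT 90: heading 111 -> 21
Final: pos=(-46.693,6.32), heading=21, 4 segment(s) drawn

Segment lengths:
  seg 1: (0,0) -> (7,0), length = 7
  seg 2: (7,0) -> (-1.899,-6.466), length = 11
  seg 3: (-1.899,-6.466) -> (-9.989,-12.343), length = 10
  seg 4: (-9.989,-12.343) -> (-21.865,-7.056), length = 13
Total = 41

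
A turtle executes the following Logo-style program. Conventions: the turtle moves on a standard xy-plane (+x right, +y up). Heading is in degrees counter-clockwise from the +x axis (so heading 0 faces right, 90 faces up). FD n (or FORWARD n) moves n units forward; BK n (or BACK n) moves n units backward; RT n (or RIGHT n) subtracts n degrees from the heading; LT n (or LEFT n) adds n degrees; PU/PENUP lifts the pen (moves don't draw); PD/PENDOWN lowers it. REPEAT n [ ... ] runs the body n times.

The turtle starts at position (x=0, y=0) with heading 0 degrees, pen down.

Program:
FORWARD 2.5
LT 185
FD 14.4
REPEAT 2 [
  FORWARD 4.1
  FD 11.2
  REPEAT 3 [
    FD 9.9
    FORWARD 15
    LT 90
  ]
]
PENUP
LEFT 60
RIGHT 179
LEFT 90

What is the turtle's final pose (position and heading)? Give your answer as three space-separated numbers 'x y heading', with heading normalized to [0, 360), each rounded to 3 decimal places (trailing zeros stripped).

Executing turtle program step by step:
Start: pos=(0,0), heading=0, pen down
FD 2.5: (0,0) -> (2.5,0) [heading=0, draw]
LT 185: heading 0 -> 185
FD 14.4: (2.5,0) -> (-11.845,-1.255) [heading=185, draw]
REPEAT 2 [
  -- iteration 1/2 --
  FD 4.1: (-11.845,-1.255) -> (-15.93,-1.612) [heading=185, draw]
  FD 11.2: (-15.93,-1.612) -> (-27.087,-2.589) [heading=185, draw]
  REPEAT 3 [
    -- iteration 1/3 --
    FD 9.9: (-27.087,-2.589) -> (-36.949,-3.451) [heading=185, draw]
    FD 15: (-36.949,-3.451) -> (-51.892,-4.759) [heading=185, draw]
    LT 90: heading 185 -> 275
    -- iteration 2/3 --
    FD 9.9: (-51.892,-4.759) -> (-51.029,-14.621) [heading=275, draw]
    FD 15: (-51.029,-14.621) -> (-49.722,-29.564) [heading=275, draw]
    LT 90: heading 275 -> 5
    -- iteration 3/3 --
    FD 9.9: (-49.722,-29.564) -> (-39.86,-28.701) [heading=5, draw]
    FD 15: (-39.86,-28.701) -> (-24.917,-27.394) [heading=5, draw]
    LT 90: heading 5 -> 95
  ]
  -- iteration 2/2 --
  FD 4.1: (-24.917,-27.394) -> (-25.274,-23.309) [heading=95, draw]
  FD 11.2: (-25.274,-23.309) -> (-26.25,-12.152) [heading=95, draw]
  REPEAT 3 [
    -- iteration 1/3 --
    FD 9.9: (-26.25,-12.152) -> (-27.113,-2.29) [heading=95, draw]
    FD 15: (-27.113,-2.29) -> (-28.42,12.653) [heading=95, draw]
    LT 90: heading 95 -> 185
    -- iteration 2/3 --
    FD 9.9: (-28.42,12.653) -> (-38.283,11.79) [heading=185, draw]
    FD 15: (-38.283,11.79) -> (-53.226,10.483) [heading=185, draw]
    LT 90: heading 185 -> 275
    -- iteration 3/3 --
    FD 9.9: (-53.226,10.483) -> (-52.363,0.621) [heading=275, draw]
    FD 15: (-52.363,0.621) -> (-51.056,-14.322) [heading=275, draw]
    LT 90: heading 275 -> 5
  ]
]
PU: pen up
LT 60: heading 5 -> 65
RT 179: heading 65 -> 246
LT 90: heading 246 -> 336
Final: pos=(-51.056,-14.322), heading=336, 18 segment(s) drawn

Answer: -51.056 -14.322 336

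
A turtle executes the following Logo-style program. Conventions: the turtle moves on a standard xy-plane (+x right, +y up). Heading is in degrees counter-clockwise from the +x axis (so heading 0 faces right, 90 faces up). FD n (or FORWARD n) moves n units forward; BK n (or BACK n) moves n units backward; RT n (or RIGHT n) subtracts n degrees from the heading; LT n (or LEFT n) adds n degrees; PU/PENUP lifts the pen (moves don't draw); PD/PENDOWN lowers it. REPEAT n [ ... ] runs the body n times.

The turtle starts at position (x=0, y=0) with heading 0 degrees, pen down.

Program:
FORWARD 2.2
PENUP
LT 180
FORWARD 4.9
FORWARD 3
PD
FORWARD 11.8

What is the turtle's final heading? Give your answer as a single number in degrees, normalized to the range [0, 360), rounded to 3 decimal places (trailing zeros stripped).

Executing turtle program step by step:
Start: pos=(0,0), heading=0, pen down
FD 2.2: (0,0) -> (2.2,0) [heading=0, draw]
PU: pen up
LT 180: heading 0 -> 180
FD 4.9: (2.2,0) -> (-2.7,0) [heading=180, move]
FD 3: (-2.7,0) -> (-5.7,0) [heading=180, move]
PD: pen down
FD 11.8: (-5.7,0) -> (-17.5,0) [heading=180, draw]
Final: pos=(-17.5,0), heading=180, 2 segment(s) drawn

Answer: 180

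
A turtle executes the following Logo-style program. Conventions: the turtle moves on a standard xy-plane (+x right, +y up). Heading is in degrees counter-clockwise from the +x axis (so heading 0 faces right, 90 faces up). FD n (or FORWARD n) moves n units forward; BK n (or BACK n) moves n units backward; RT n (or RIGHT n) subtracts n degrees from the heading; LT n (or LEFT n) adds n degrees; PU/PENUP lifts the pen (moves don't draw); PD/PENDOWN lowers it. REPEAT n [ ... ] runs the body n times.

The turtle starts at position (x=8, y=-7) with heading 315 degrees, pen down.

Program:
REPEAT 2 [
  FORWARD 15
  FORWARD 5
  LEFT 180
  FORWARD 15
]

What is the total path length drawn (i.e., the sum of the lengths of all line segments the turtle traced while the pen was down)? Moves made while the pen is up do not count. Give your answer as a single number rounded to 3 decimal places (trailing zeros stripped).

Answer: 70

Derivation:
Executing turtle program step by step:
Start: pos=(8,-7), heading=315, pen down
REPEAT 2 [
  -- iteration 1/2 --
  FD 15: (8,-7) -> (18.607,-17.607) [heading=315, draw]
  FD 5: (18.607,-17.607) -> (22.142,-21.142) [heading=315, draw]
  LT 180: heading 315 -> 135
  FD 15: (22.142,-21.142) -> (11.536,-10.536) [heading=135, draw]
  -- iteration 2/2 --
  FD 15: (11.536,-10.536) -> (0.929,0.071) [heading=135, draw]
  FD 5: (0.929,0.071) -> (-2.607,3.607) [heading=135, draw]
  LT 180: heading 135 -> 315
  FD 15: (-2.607,3.607) -> (8,-7) [heading=315, draw]
]
Final: pos=(8,-7), heading=315, 6 segment(s) drawn

Segment lengths:
  seg 1: (8,-7) -> (18.607,-17.607), length = 15
  seg 2: (18.607,-17.607) -> (22.142,-21.142), length = 5
  seg 3: (22.142,-21.142) -> (11.536,-10.536), length = 15
  seg 4: (11.536,-10.536) -> (0.929,0.071), length = 15
  seg 5: (0.929,0.071) -> (-2.607,3.607), length = 5
  seg 6: (-2.607,3.607) -> (8,-7), length = 15
Total = 70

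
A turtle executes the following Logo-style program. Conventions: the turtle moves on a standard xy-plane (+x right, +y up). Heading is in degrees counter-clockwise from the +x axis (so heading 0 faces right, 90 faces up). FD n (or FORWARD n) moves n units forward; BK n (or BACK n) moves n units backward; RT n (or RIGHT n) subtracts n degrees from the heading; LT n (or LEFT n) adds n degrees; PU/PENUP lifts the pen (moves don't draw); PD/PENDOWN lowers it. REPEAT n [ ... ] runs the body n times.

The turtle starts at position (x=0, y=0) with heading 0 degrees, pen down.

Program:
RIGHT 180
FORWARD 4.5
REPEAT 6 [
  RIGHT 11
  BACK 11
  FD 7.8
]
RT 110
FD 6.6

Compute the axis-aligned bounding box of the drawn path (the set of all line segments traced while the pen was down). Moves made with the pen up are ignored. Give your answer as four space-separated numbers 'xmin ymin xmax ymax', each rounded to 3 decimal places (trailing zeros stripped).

Answer: -4.5 -18.445 16.315 0

Derivation:
Executing turtle program step by step:
Start: pos=(0,0), heading=0, pen down
RT 180: heading 0 -> 180
FD 4.5: (0,0) -> (-4.5,0) [heading=180, draw]
REPEAT 6 [
  -- iteration 1/6 --
  RT 11: heading 180 -> 169
  BK 11: (-4.5,0) -> (6.298,-2.099) [heading=169, draw]
  FD 7.8: (6.298,-2.099) -> (-1.359,-0.611) [heading=169, draw]
  -- iteration 2/6 --
  RT 11: heading 169 -> 158
  BK 11: (-1.359,-0.611) -> (8.84,-4.731) [heading=158, draw]
  FD 7.8: (8.84,-4.731) -> (1.608,-1.809) [heading=158, draw]
  -- iteration 3/6 --
  RT 11: heading 158 -> 147
  BK 11: (1.608,-1.809) -> (10.834,-7.8) [heading=147, draw]
  FD 7.8: (10.834,-7.8) -> (4.292,-3.552) [heading=147, draw]
  -- iteration 4/6 --
  RT 11: heading 147 -> 136
  BK 11: (4.292,-3.552) -> (12.205,-11.193) [heading=136, draw]
  FD 7.8: (12.205,-11.193) -> (6.594,-5.775) [heading=136, draw]
  -- iteration 5/6 --
  RT 11: heading 136 -> 125
  BK 11: (6.594,-5.775) -> (12.903,-14.786) [heading=125, draw]
  FD 7.8: (12.903,-14.786) -> (8.429,-8.396) [heading=125, draw]
  -- iteration 6/6 --
  RT 11: heading 125 -> 114
  BK 11: (8.429,-8.396) -> (12.903,-18.445) [heading=114, draw]
  FD 7.8: (12.903,-18.445) -> (9.731,-11.32) [heading=114, draw]
]
RT 110: heading 114 -> 4
FD 6.6: (9.731,-11.32) -> (16.315,-10.859) [heading=4, draw]
Final: pos=(16.315,-10.859), heading=4, 14 segment(s) drawn

Segment endpoints: x in {-4.5, -1.359, 0, 1.608, 4.292, 6.298, 6.594, 8.429, 8.84, 9.731, 10.834, 12.205, 12.903, 12.903, 16.315}, y in {-18.445, -14.786, -11.32, -11.193, -10.859, -8.396, -7.8, -5.775, -4.731, -3.552, -2.099, -1.809, -0.611, 0, 0}
xmin=-4.5, ymin=-18.445, xmax=16.315, ymax=0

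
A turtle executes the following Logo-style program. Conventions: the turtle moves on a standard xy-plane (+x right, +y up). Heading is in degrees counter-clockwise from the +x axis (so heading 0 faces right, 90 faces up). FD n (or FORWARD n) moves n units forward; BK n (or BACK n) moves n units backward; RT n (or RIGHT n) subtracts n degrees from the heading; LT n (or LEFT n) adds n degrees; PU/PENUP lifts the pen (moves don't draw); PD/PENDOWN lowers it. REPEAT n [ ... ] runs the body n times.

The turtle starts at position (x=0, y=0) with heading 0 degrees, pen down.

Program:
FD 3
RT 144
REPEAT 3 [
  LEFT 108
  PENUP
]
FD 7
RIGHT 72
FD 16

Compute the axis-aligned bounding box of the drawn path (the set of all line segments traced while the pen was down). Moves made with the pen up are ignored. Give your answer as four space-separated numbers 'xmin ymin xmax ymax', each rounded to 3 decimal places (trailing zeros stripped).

Executing turtle program step by step:
Start: pos=(0,0), heading=0, pen down
FD 3: (0,0) -> (3,0) [heading=0, draw]
RT 144: heading 0 -> 216
REPEAT 3 [
  -- iteration 1/3 --
  LT 108: heading 216 -> 324
  PU: pen up
  -- iteration 2/3 --
  LT 108: heading 324 -> 72
  PU: pen up
  -- iteration 3/3 --
  LT 108: heading 72 -> 180
  PU: pen up
]
FD 7: (3,0) -> (-4,0) [heading=180, move]
RT 72: heading 180 -> 108
FD 16: (-4,0) -> (-8.944,15.217) [heading=108, move]
Final: pos=(-8.944,15.217), heading=108, 1 segment(s) drawn

Segment endpoints: x in {0, 3}, y in {0}
xmin=0, ymin=0, xmax=3, ymax=0

Answer: 0 0 3 0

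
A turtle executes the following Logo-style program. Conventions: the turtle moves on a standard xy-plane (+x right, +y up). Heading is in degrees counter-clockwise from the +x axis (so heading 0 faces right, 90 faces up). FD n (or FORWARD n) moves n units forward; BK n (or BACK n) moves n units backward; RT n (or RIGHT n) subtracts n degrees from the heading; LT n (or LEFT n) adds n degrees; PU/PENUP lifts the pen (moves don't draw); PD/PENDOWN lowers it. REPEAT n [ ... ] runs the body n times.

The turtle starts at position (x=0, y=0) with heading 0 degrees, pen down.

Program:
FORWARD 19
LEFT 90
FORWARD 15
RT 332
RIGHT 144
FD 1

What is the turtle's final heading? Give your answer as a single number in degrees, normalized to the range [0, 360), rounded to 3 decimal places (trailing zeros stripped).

Executing turtle program step by step:
Start: pos=(0,0), heading=0, pen down
FD 19: (0,0) -> (19,0) [heading=0, draw]
LT 90: heading 0 -> 90
FD 15: (19,0) -> (19,15) [heading=90, draw]
RT 332: heading 90 -> 118
RT 144: heading 118 -> 334
FD 1: (19,15) -> (19.899,14.562) [heading=334, draw]
Final: pos=(19.899,14.562), heading=334, 3 segment(s) drawn

Answer: 334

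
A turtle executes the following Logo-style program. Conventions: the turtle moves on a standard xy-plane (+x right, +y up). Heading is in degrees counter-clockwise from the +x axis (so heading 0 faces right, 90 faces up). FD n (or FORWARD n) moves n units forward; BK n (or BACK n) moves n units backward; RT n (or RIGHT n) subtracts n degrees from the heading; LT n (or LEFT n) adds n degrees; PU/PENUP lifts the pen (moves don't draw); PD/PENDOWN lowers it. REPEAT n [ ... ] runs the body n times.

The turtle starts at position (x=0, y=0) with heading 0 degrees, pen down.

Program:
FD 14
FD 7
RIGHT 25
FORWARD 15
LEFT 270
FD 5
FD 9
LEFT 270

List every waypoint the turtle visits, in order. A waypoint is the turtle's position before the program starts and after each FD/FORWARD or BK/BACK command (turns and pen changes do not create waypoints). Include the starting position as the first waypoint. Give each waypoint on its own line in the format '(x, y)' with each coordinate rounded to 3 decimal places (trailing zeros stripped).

Answer: (0, 0)
(14, 0)
(21, 0)
(34.595, -6.339)
(32.482, -10.871)
(28.678, -19.028)

Derivation:
Executing turtle program step by step:
Start: pos=(0,0), heading=0, pen down
FD 14: (0,0) -> (14,0) [heading=0, draw]
FD 7: (14,0) -> (21,0) [heading=0, draw]
RT 25: heading 0 -> 335
FD 15: (21,0) -> (34.595,-6.339) [heading=335, draw]
LT 270: heading 335 -> 245
FD 5: (34.595,-6.339) -> (32.482,-10.871) [heading=245, draw]
FD 9: (32.482,-10.871) -> (28.678,-19.028) [heading=245, draw]
LT 270: heading 245 -> 155
Final: pos=(28.678,-19.028), heading=155, 5 segment(s) drawn
Waypoints (6 total):
(0, 0)
(14, 0)
(21, 0)
(34.595, -6.339)
(32.482, -10.871)
(28.678, -19.028)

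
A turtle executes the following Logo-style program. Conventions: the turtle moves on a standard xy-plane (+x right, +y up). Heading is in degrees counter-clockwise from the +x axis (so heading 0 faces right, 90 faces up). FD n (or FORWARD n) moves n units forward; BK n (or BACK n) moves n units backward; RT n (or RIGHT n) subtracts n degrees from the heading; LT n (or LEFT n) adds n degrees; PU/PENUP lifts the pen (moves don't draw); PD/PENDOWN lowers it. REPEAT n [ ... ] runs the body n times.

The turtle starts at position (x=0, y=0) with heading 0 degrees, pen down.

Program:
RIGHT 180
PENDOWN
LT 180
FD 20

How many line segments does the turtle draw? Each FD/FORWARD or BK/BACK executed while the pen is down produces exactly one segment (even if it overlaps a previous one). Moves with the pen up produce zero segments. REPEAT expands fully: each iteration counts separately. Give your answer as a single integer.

Executing turtle program step by step:
Start: pos=(0,0), heading=0, pen down
RT 180: heading 0 -> 180
PD: pen down
LT 180: heading 180 -> 0
FD 20: (0,0) -> (20,0) [heading=0, draw]
Final: pos=(20,0), heading=0, 1 segment(s) drawn
Segments drawn: 1

Answer: 1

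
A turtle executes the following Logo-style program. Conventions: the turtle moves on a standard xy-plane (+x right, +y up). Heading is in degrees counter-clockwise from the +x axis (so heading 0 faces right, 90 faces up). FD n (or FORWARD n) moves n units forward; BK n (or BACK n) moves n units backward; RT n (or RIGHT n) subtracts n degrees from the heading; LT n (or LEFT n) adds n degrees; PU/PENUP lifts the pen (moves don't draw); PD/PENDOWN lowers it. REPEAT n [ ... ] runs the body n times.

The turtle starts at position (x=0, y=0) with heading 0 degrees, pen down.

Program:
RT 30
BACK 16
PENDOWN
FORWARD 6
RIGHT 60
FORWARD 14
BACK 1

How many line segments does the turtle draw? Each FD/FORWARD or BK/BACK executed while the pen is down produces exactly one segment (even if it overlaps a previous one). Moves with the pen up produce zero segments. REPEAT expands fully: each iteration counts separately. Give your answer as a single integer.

Executing turtle program step by step:
Start: pos=(0,0), heading=0, pen down
RT 30: heading 0 -> 330
BK 16: (0,0) -> (-13.856,8) [heading=330, draw]
PD: pen down
FD 6: (-13.856,8) -> (-8.66,5) [heading=330, draw]
RT 60: heading 330 -> 270
FD 14: (-8.66,5) -> (-8.66,-9) [heading=270, draw]
BK 1: (-8.66,-9) -> (-8.66,-8) [heading=270, draw]
Final: pos=(-8.66,-8), heading=270, 4 segment(s) drawn
Segments drawn: 4

Answer: 4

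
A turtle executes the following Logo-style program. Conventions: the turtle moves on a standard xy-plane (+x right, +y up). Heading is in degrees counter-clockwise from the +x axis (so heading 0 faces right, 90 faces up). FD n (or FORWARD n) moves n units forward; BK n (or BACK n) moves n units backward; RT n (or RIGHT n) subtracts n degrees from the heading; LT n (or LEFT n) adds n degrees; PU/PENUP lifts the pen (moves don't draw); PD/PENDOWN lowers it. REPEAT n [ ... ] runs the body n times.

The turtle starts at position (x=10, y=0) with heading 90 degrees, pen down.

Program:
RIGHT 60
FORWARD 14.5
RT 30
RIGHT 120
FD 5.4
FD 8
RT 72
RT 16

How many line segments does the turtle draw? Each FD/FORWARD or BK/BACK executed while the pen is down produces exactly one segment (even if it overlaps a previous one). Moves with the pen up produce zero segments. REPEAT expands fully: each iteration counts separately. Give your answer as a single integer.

Executing turtle program step by step:
Start: pos=(10,0), heading=90, pen down
RT 60: heading 90 -> 30
FD 14.5: (10,0) -> (22.557,7.25) [heading=30, draw]
RT 30: heading 30 -> 0
RT 120: heading 0 -> 240
FD 5.4: (22.557,7.25) -> (19.857,2.573) [heading=240, draw]
FD 8: (19.857,2.573) -> (15.857,-4.355) [heading=240, draw]
RT 72: heading 240 -> 168
RT 16: heading 168 -> 152
Final: pos=(15.857,-4.355), heading=152, 3 segment(s) drawn
Segments drawn: 3

Answer: 3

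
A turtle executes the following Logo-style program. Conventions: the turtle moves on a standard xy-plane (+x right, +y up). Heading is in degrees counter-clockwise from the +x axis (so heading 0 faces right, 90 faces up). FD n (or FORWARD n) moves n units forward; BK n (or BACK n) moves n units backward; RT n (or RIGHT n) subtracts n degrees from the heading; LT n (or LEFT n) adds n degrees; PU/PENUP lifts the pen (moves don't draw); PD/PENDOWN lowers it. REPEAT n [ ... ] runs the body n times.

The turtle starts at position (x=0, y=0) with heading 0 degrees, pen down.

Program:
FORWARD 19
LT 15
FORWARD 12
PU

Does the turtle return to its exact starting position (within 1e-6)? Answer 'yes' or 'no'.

Executing turtle program step by step:
Start: pos=(0,0), heading=0, pen down
FD 19: (0,0) -> (19,0) [heading=0, draw]
LT 15: heading 0 -> 15
FD 12: (19,0) -> (30.591,3.106) [heading=15, draw]
PU: pen up
Final: pos=(30.591,3.106), heading=15, 2 segment(s) drawn

Start position: (0, 0)
Final position: (30.591, 3.106)
Distance = 30.748; >= 1e-6 -> NOT closed

Answer: no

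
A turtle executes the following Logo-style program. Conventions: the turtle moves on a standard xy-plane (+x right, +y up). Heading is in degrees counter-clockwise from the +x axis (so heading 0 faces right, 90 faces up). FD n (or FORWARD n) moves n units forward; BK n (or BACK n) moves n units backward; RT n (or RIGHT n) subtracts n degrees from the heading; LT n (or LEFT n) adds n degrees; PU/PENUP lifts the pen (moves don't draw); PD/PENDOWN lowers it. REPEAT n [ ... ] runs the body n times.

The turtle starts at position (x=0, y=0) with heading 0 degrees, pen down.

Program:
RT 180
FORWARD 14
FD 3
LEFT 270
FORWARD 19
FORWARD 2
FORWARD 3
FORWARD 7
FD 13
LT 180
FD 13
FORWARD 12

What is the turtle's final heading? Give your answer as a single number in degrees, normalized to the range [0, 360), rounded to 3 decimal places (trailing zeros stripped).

Executing turtle program step by step:
Start: pos=(0,0), heading=0, pen down
RT 180: heading 0 -> 180
FD 14: (0,0) -> (-14,0) [heading=180, draw]
FD 3: (-14,0) -> (-17,0) [heading=180, draw]
LT 270: heading 180 -> 90
FD 19: (-17,0) -> (-17,19) [heading=90, draw]
FD 2: (-17,19) -> (-17,21) [heading=90, draw]
FD 3: (-17,21) -> (-17,24) [heading=90, draw]
FD 7: (-17,24) -> (-17,31) [heading=90, draw]
FD 13: (-17,31) -> (-17,44) [heading=90, draw]
LT 180: heading 90 -> 270
FD 13: (-17,44) -> (-17,31) [heading=270, draw]
FD 12: (-17,31) -> (-17,19) [heading=270, draw]
Final: pos=(-17,19), heading=270, 9 segment(s) drawn

Answer: 270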